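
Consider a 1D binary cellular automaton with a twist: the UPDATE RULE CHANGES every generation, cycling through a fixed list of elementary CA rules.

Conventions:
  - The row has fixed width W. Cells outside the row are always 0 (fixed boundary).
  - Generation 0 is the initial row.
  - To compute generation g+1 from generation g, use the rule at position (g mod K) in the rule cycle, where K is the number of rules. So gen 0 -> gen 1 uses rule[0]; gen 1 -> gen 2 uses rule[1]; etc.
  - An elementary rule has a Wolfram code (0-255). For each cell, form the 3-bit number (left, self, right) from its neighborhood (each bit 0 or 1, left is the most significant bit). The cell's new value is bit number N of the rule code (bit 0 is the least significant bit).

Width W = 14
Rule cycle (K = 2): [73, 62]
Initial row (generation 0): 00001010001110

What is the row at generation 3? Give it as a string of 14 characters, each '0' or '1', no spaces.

Answer: 00000101000001

Derivation:
Gen 0: 00001010001110
Gen 1 (rule 73): 11100000101010
Gen 2 (rule 62): 10010001111111
Gen 3 (rule 73): 00000101000001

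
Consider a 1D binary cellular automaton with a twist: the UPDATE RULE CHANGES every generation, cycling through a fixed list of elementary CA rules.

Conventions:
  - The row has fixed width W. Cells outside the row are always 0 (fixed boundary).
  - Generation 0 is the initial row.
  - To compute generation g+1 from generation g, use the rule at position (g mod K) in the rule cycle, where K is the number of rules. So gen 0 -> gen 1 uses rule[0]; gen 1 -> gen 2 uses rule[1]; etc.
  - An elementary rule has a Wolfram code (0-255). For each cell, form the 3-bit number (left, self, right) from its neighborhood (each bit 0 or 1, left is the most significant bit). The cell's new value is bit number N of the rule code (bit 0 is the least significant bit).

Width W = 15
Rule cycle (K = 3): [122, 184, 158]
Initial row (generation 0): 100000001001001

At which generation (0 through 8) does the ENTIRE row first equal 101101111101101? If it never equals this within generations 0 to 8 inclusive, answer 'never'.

Gen 0: 100000001001001
Gen 1 (rule 122): 010000010110110
Gen 2 (rule 184): 001000001101101
Gen 3 (rule 158): 011100011001001
Gen 4 (rule 122): 110110111110110
Gen 5 (rule 184): 101101111101101
Gen 6 (rule 158): 101001111001001
Gen 7 (rule 122): 010111001110110
Gen 8 (rule 184): 001110101101101

Answer: 5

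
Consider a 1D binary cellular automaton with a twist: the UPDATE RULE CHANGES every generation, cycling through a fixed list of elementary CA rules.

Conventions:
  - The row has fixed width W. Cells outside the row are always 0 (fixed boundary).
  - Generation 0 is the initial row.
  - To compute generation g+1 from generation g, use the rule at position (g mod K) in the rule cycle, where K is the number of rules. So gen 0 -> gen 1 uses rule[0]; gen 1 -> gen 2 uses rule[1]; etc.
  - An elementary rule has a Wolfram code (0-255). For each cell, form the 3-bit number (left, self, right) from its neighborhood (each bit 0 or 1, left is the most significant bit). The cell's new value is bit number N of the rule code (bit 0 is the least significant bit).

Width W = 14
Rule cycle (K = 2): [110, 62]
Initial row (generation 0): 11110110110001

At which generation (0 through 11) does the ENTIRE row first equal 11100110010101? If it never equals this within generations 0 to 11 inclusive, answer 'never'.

Gen 0: 11110110110001
Gen 1 (rule 110): 10011111110011
Gen 2 (rule 62): 11110000001110
Gen 3 (rule 110): 10010000011010
Gen 4 (rule 62): 11111000110111
Gen 5 (rule 110): 10001001111101
Gen 6 (rule 62): 11011111000011
Gen 7 (rule 110): 11110001000111
Gen 8 (rule 62): 10001011101100
Gen 9 (rule 110): 10011110111100
Gen 10 (rule 62): 11110001100010
Gen 11 (rule 110): 10010011100110

Answer: never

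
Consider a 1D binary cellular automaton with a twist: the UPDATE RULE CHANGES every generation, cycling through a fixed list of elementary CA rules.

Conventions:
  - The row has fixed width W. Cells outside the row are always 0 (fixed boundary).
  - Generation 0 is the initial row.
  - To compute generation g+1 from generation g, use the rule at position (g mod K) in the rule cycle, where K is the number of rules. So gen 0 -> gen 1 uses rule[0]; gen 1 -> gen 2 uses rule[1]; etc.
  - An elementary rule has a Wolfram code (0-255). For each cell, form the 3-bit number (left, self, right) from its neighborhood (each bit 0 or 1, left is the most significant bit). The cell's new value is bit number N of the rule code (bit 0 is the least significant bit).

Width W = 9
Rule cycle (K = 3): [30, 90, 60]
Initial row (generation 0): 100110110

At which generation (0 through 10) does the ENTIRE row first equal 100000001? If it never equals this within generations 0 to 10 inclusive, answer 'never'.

Answer: 8

Derivation:
Gen 0: 100110110
Gen 1 (rule 30): 111100101
Gen 2 (rule 90): 100111000
Gen 3 (rule 60): 110100100
Gen 4 (rule 30): 100111110
Gen 5 (rule 90): 011100011
Gen 6 (rule 60): 010010010
Gen 7 (rule 30): 111111111
Gen 8 (rule 90): 100000001
Gen 9 (rule 60): 110000001
Gen 10 (rule 30): 101000011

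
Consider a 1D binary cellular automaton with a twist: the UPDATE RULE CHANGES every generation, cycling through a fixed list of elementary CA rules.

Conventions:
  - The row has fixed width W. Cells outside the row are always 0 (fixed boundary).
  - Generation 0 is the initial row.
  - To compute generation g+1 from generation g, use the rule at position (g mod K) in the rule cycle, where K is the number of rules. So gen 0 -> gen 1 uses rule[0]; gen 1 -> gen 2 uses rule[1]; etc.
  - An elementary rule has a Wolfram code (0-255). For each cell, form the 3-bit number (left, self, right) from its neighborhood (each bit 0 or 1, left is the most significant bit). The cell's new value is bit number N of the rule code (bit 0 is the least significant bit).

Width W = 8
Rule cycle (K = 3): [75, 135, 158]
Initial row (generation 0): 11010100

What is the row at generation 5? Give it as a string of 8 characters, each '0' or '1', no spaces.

Gen 0: 11010100
Gen 1 (rule 75): 11000001
Gen 2 (rule 135): 00011111
Gen 3 (rule 158): 00111110
Gen 4 (rule 75): 11100010
Gen 5 (rule 135): 01001110

Answer: 01001110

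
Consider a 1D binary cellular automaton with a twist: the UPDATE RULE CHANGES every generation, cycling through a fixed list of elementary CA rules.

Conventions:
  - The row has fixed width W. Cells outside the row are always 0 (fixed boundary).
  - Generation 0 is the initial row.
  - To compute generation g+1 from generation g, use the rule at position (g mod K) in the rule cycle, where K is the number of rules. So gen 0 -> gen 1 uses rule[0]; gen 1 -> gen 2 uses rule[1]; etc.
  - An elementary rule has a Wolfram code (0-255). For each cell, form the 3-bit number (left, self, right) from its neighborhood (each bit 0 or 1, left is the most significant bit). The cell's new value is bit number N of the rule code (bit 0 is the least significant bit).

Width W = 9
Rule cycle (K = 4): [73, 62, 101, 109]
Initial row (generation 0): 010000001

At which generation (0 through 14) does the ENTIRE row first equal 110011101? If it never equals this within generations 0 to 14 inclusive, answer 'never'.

Answer: 11

Derivation:
Gen 0: 010000001
Gen 1 (rule 73): 000111100
Gen 2 (rule 62): 001100010
Gen 3 (rule 101): 100101010
Gen 4 (rule 109): 100111110
Gen 5 (rule 73): 000100010
Gen 6 (rule 62): 001110111
Gen 7 (rule 101): 100011001
Gen 8 (rule 109): 101011001
Gen 9 (rule 73): 000011000
Gen 10 (rule 62): 000110100
Gen 11 (rule 101): 110011101
Gen 12 (rule 109): 110010111
Gen 13 (rule 73): 110000101
Gen 14 (rule 62): 101001111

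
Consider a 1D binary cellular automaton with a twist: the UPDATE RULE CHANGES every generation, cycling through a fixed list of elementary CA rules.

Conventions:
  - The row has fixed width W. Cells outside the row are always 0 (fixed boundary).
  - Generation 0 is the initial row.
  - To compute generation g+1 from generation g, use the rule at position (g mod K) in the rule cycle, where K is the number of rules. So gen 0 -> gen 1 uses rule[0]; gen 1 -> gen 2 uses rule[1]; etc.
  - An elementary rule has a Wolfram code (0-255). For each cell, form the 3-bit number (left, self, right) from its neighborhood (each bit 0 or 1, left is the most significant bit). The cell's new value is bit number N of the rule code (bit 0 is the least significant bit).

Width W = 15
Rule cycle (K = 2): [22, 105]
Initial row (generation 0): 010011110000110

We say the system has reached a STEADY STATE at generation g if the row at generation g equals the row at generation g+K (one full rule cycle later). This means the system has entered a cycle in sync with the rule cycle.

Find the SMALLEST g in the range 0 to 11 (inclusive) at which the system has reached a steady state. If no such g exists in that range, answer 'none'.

Answer: 11

Derivation:
Gen 0: 010011110000110
Gen 1 (rule 22): 111100001001001
Gen 2 (rule 105): 100101100000000
Gen 3 (rule 22): 111100010000000
Gen 4 (rule 105): 100101000111111
Gen 5 (rule 22): 111101101000000
Gen 6 (rule 105): 100111110011111
Gen 7 (rule 22): 111000001100000
Gen 8 (rule 105): 101011101101111
Gen 9 (rule 22): 101000000000000
Gen 10 (rule 105): 010011111111111
Gen 11 (rule 22): 111100000000000
Gen 12 (rule 105): 100101111111111
Gen 13 (rule 22): 111100000000000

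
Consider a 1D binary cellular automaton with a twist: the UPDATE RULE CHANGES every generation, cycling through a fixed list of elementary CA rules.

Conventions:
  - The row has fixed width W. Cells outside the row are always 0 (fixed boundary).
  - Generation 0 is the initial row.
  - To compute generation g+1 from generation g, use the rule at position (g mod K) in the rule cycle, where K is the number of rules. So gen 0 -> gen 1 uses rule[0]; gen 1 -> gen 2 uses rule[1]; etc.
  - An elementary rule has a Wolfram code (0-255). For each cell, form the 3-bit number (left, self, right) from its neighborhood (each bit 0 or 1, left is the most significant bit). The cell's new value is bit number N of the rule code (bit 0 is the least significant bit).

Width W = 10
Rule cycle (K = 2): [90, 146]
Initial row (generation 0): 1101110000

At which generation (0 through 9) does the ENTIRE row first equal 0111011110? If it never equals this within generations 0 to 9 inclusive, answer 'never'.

Gen 0: 1101110000
Gen 1 (rule 90): 1101011000
Gen 2 (rule 146): 0000000100
Gen 3 (rule 90): 0000001010
Gen 4 (rule 146): 0000010001
Gen 5 (rule 90): 0000101010
Gen 6 (rule 146): 0001000001
Gen 7 (rule 90): 0010100010
Gen 8 (rule 146): 0100010101
Gen 9 (rule 90): 1010100000

Answer: never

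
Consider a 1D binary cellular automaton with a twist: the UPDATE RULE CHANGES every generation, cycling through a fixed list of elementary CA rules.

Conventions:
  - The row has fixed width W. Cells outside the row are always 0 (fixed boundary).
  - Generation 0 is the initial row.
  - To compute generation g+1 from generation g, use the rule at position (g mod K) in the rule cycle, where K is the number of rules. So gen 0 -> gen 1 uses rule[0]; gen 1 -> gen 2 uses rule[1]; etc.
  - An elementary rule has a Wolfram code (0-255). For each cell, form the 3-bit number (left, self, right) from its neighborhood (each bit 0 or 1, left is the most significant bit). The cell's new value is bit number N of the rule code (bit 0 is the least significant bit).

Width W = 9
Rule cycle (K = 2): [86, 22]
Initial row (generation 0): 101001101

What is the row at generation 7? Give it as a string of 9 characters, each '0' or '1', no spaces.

Gen 0: 101001101
Gen 1 (rule 86): 101110101
Gen 2 (rule 22): 100000101
Gen 3 (rule 86): 110001101
Gen 4 (rule 22): 001010001
Gen 5 (rule 86): 011011011
Gen 6 (rule 22): 100000000
Gen 7 (rule 86): 110000000

Answer: 110000000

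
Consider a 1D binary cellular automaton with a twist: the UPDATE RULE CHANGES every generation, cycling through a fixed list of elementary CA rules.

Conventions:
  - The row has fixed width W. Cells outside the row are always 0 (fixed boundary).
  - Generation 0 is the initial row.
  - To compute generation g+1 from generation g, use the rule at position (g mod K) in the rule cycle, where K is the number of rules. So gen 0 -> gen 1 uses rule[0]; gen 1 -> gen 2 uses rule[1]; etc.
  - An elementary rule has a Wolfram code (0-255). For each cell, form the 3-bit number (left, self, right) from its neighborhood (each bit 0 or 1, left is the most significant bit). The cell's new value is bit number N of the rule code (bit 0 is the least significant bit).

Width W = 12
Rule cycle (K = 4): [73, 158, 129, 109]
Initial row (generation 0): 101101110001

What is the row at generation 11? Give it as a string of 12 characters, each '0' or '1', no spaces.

Gen 0: 101101110001
Gen 1 (rule 73): 001101010100
Gen 2 (rule 158): 011001010110
Gen 3 (rule 129): 000000000000
Gen 4 (rule 109): 111111111111
Gen 5 (rule 73): 100000000001
Gen 6 (rule 158): 110000000011
Gen 7 (rule 129): 000111111000
Gen 8 (rule 109): 110100001011
Gen 9 (rule 73): 110001100011
Gen 10 (rule 158): 101011010110
Gen 11 (rule 129): 000000000000

Answer: 000000000000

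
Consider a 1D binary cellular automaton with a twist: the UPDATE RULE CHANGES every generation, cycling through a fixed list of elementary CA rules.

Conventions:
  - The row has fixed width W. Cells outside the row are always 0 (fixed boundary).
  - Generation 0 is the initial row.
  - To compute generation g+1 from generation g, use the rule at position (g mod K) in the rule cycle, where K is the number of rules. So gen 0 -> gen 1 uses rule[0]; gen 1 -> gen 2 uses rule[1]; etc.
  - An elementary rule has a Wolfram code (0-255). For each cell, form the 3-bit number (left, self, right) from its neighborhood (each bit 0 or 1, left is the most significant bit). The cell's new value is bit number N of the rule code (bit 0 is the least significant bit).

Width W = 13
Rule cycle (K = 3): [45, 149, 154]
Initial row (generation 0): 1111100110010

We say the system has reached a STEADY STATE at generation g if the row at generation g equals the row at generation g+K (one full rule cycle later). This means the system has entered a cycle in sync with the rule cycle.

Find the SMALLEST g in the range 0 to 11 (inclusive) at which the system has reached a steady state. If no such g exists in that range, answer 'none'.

Gen 0: 1111100110010
Gen 1 (rule 45): 1000000100010
Gen 2 (rule 149): 1111110111011
Gen 3 (rule 154): 1111100110010
Gen 4 (rule 45): 1000000100010
Gen 5 (rule 149): 1111110111011
Gen 6 (rule 154): 1111100110010
Gen 7 (rule 45): 1000000100010
Gen 8 (rule 149): 1111110111011
Gen 9 (rule 154): 1111100110010
Gen 10 (rule 45): 1000000100010
Gen 11 (rule 149): 1111110111011
Gen 12 (rule 154): 1111100110010
Gen 13 (rule 45): 1000000100010
Gen 14 (rule 149): 1111110111011

Answer: 0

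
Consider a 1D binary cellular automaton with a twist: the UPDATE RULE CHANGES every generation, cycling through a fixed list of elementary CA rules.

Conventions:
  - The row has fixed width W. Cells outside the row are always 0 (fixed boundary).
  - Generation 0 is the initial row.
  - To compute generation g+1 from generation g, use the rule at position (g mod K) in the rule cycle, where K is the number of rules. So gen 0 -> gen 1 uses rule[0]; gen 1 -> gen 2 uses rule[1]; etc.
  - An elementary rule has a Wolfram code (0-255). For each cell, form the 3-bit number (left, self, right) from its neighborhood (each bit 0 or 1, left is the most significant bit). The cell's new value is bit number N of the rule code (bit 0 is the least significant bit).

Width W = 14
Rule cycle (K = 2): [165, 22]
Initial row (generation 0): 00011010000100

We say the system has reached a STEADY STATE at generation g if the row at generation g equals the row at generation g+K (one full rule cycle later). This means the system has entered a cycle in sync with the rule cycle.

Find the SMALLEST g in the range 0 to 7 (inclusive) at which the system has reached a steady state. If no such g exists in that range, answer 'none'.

Gen 0: 00011010000100
Gen 1 (rule 165): 11000110110101
Gen 2 (rule 22): 00101000000101
Gen 3 (rule 165): 10111011110111
Gen 4 (rule 22): 10000000000000
Gen 5 (rule 165): 10111111111111
Gen 6 (rule 22): 10000000000000
Gen 7 (rule 165): 10111111111111
Gen 8 (rule 22): 10000000000000
Gen 9 (rule 165): 10111111111111

Answer: 4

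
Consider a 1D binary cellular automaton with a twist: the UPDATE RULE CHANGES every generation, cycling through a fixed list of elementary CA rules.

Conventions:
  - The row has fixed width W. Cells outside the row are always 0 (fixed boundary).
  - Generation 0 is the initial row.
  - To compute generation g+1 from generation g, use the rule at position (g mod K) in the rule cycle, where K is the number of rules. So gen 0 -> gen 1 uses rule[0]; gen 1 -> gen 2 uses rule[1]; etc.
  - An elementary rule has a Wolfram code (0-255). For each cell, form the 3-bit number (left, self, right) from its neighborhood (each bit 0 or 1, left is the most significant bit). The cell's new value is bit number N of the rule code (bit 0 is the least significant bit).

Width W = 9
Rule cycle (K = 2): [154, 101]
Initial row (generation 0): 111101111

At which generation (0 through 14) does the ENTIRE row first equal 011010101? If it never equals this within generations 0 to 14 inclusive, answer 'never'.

Answer: 7

Derivation:
Gen 0: 111101111
Gen 1 (rule 154): 111001110
Gen 2 (rule 101): 001000010
Gen 3 (rule 154): 010100101
Gen 4 (rule 101): 011100111
Gen 5 (rule 154): 111011110
Gen 6 (rule 101): 001100010
Gen 7 (rule 154): 011010101
Gen 8 (rule 101): 001111111
Gen 9 (rule 154): 011111110
Gen 10 (rule 101): 000000010
Gen 11 (rule 154): 000000101
Gen 12 (rule 101): 111110111
Gen 13 (rule 154): 111100110
Gen 14 (rule 101): 000100010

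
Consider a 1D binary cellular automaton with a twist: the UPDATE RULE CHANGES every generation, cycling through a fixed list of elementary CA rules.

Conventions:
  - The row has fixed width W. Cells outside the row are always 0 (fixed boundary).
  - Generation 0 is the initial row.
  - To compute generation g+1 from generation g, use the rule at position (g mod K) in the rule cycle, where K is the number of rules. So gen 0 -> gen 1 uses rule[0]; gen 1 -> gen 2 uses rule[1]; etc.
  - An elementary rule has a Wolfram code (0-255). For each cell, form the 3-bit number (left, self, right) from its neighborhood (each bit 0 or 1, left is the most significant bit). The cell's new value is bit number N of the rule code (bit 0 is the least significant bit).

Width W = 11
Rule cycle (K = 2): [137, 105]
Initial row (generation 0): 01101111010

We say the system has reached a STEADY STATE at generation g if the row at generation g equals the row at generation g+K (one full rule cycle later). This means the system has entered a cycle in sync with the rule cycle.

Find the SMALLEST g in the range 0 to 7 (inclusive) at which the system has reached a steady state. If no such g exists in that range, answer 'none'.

Answer: none

Derivation:
Gen 0: 01101111010
Gen 1 (rule 137): 01001110000
Gen 2 (rule 105): 00001010111
Gen 3 (rule 137): 11100000110
Gen 4 (rule 105): 10101110110
Gen 5 (rule 137): 00001100100
Gen 6 (rule 105): 11101100001
Gen 7 (rule 137): 11001001100
Gen 8 (rule 105): 11000001101
Gen 9 (rule 137): 10011101000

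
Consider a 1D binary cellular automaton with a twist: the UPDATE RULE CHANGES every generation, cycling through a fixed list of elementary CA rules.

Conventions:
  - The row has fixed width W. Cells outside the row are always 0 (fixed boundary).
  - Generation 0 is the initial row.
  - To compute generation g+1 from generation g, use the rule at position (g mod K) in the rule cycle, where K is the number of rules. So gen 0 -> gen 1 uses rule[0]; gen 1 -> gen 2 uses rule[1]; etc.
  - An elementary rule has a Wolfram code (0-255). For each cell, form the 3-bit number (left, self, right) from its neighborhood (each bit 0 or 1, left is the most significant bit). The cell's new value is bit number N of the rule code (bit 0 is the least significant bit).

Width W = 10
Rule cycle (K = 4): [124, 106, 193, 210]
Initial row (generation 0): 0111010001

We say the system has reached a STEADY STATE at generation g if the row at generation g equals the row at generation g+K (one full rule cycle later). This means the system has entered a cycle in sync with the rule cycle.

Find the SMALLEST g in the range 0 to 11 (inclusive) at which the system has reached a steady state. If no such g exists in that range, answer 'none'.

Answer: none

Derivation:
Gen 0: 0111010001
Gen 1 (rule 124): 0101111001
Gen 2 (rule 106): 1011001010
Gen 3 (rule 193): 0001000000
Gen 4 (rule 210): 0010100000
Gen 5 (rule 124): 0011110000
Gen 6 (rule 106): 0110010000
Gen 7 (rule 193): 0010000111
Gen 8 (rule 210): 0101001011
Gen 9 (rule 124): 0111101111
Gen 10 (rule 106): 1100111001
Gen 11 (rule 193): 0100011000
Gen 12 (rule 210): 1010101100
Gen 13 (rule 124): 1111111110
Gen 14 (rule 106): 1000000010
Gen 15 (rule 193): 0011111000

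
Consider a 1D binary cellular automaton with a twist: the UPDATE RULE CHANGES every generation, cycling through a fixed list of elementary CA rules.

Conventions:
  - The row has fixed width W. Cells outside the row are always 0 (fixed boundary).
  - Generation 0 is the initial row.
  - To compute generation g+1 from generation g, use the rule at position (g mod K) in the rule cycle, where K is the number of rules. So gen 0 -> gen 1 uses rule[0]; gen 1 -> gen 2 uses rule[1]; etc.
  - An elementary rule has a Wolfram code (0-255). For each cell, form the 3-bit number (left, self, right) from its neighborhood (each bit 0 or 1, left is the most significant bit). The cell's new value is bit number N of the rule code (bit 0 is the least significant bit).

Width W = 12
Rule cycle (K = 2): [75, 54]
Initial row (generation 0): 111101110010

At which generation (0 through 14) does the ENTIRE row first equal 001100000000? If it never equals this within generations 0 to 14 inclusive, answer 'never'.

Gen 0: 111101110010
Gen 1 (rule 75): 100101010100
Gen 2 (rule 54): 111111111110
Gen 3 (rule 75): 100000000010
Gen 4 (rule 54): 110000000111
Gen 5 (rule 75): 110111111101
Gen 6 (rule 54): 001000000011
Gen 7 (rule 75): 110011111111
Gen 8 (rule 54): 001100000000
Gen 9 (rule 75): 111101111111
Gen 10 (rule 54): 000010000000
Gen 11 (rule 75): 111100111111
Gen 12 (rule 54): 000011000000
Gen 13 (rule 75): 111111011111
Gen 14 (rule 54): 000000100000

Answer: 8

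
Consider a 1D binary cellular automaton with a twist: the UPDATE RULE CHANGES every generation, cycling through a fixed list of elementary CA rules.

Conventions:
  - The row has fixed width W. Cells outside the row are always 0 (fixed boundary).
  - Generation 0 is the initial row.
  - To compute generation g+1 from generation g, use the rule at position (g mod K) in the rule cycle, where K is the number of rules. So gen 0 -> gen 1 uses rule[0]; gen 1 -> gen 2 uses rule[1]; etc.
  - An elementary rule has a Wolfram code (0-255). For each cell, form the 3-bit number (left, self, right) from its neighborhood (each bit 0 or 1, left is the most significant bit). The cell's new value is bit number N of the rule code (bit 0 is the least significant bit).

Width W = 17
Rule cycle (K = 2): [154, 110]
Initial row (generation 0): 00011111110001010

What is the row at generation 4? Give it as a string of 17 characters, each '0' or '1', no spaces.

Answer: 11110011000111010

Derivation:
Gen 0: 00011111110001010
Gen 1 (rule 154): 00111111101010001
Gen 2 (rule 110): 01100000111110011
Gen 3 (rule 154): 11010001111101110
Gen 4 (rule 110): 11110011000111010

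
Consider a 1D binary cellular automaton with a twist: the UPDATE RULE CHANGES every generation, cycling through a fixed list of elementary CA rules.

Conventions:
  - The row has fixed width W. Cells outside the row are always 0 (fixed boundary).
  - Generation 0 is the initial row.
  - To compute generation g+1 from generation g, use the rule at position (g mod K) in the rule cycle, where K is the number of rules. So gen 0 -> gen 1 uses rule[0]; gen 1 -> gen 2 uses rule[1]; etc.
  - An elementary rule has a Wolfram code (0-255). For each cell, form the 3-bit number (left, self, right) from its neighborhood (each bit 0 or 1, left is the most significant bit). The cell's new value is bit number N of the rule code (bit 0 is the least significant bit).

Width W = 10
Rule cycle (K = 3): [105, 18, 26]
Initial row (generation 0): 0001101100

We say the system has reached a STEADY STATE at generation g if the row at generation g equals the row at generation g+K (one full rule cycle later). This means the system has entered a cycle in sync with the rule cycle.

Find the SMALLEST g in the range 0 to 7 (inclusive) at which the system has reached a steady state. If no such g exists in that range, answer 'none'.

Gen 0: 0001101100
Gen 1 (rule 105): 1101111101
Gen 2 (rule 18): 0000000000
Gen 3 (rule 26): 0000000000
Gen 4 (rule 105): 1111111111
Gen 5 (rule 18): 0000000000
Gen 6 (rule 26): 0000000000
Gen 7 (rule 105): 1111111111
Gen 8 (rule 18): 0000000000
Gen 9 (rule 26): 0000000000
Gen 10 (rule 105): 1111111111

Answer: 2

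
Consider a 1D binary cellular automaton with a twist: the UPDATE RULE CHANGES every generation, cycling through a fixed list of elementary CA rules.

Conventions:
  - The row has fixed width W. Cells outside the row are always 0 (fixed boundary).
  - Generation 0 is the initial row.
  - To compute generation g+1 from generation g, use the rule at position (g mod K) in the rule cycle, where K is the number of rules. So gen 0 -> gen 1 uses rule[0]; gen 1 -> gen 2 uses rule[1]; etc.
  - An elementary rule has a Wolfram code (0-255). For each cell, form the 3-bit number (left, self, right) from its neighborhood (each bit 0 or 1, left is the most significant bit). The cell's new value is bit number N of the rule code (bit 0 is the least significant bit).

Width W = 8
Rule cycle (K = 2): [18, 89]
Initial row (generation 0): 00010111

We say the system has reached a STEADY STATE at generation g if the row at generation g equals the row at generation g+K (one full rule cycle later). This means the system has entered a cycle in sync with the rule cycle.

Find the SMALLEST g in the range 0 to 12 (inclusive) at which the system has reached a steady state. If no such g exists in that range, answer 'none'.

Answer: 4

Derivation:
Gen 0: 00010111
Gen 1 (rule 18): 00100000
Gen 2 (rule 89): 10011111
Gen 3 (rule 18): 01100000
Gen 4 (rule 89): 01111111
Gen 5 (rule 18): 10000000
Gen 6 (rule 89): 01111111
Gen 7 (rule 18): 10000000
Gen 8 (rule 89): 01111111
Gen 9 (rule 18): 10000000
Gen 10 (rule 89): 01111111
Gen 11 (rule 18): 10000000
Gen 12 (rule 89): 01111111
Gen 13 (rule 18): 10000000
Gen 14 (rule 89): 01111111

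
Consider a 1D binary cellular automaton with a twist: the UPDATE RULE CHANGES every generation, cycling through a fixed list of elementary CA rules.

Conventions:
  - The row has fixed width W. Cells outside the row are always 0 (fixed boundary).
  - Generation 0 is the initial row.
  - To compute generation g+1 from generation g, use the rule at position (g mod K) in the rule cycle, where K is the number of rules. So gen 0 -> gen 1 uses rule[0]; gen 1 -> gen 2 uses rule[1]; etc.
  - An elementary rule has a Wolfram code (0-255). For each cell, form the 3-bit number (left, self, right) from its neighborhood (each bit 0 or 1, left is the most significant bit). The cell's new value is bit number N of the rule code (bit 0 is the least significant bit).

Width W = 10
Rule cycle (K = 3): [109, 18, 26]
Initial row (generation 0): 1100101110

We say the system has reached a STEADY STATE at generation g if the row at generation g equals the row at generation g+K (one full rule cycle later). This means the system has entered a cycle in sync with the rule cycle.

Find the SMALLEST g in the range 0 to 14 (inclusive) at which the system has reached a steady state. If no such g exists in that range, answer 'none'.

Gen 0: 1100101110
Gen 1 (rule 109): 1100111010
Gen 2 (rule 18): 0011000001
Gen 3 (rule 26): 0110100010
Gen 4 (rule 109): 0111101010
Gen 5 (rule 18): 1000000001
Gen 6 (rule 26): 0100000010
Gen 7 (rule 109): 0101111010
Gen 8 (rule 18): 1000000001
Gen 9 (rule 26): 0100000010
Gen 10 (rule 109): 0101111010
Gen 11 (rule 18): 1000000001
Gen 12 (rule 26): 0100000010
Gen 13 (rule 109): 0101111010
Gen 14 (rule 18): 1000000001
Gen 15 (rule 26): 0100000010
Gen 16 (rule 109): 0101111010
Gen 17 (rule 18): 1000000001

Answer: 5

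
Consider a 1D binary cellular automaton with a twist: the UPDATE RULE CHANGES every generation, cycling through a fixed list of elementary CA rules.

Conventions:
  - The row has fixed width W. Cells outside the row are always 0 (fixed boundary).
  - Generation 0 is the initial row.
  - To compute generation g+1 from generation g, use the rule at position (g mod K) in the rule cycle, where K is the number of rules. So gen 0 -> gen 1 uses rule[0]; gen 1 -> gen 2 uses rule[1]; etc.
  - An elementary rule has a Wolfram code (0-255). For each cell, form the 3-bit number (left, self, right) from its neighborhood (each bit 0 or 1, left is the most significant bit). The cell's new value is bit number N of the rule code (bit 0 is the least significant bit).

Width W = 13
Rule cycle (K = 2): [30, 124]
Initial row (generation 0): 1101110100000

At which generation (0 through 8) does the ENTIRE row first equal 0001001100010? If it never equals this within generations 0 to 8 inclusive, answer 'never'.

Gen 0: 1101110100000
Gen 1 (rule 30): 1001000110000
Gen 2 (rule 124): 1101100111000
Gen 3 (rule 30): 1001011100100
Gen 4 (rule 124): 1101110110110
Gen 5 (rule 30): 1001000100101
Gen 6 (rule 124): 1101100110111
Gen 7 (rule 30): 1001011100100
Gen 8 (rule 124): 1101110110110

Answer: never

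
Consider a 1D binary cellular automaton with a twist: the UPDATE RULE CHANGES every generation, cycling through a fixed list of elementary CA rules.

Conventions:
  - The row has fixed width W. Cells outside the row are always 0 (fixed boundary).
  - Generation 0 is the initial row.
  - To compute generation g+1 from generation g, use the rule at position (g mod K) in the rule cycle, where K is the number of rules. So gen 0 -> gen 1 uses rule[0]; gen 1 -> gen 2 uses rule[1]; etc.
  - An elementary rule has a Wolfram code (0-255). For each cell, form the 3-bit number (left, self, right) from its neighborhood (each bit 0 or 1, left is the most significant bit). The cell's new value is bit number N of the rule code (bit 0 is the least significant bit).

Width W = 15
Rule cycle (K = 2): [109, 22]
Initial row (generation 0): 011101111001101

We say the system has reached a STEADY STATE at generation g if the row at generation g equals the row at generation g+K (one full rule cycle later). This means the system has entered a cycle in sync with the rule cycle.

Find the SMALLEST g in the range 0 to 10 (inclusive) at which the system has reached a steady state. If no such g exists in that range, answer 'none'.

Gen 0: 011101111001101
Gen 1 (rule 109): 010111001001111
Gen 2 (rule 22): 110000111110000
Gen 3 (rule 109): 110110100010111
Gen 4 (rule 22): 000000110110000
Gen 5 (rule 109): 111110111110111
Gen 6 (rule 22): 000000000000000
Gen 7 (rule 109): 111111111111111
Gen 8 (rule 22): 000000000000000
Gen 9 (rule 109): 111111111111111
Gen 10 (rule 22): 000000000000000
Gen 11 (rule 109): 111111111111111
Gen 12 (rule 22): 000000000000000

Answer: 6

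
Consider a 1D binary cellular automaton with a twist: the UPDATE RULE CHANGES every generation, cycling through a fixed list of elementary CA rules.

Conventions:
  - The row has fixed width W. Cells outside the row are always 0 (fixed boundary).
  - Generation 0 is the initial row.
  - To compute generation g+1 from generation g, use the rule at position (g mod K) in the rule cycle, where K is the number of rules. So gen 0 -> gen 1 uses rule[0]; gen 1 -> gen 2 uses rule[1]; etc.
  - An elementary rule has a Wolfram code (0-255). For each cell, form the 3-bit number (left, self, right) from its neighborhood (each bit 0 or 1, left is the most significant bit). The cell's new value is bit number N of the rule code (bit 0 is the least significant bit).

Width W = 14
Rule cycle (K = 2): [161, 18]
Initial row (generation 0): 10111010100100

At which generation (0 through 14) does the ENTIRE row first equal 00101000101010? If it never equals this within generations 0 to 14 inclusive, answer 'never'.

Gen 0: 10111010100100
Gen 1 (rule 161): 01010101000001
Gen 2 (rule 18): 10000000100010
Gen 3 (rule 161): 00111110001000
Gen 4 (rule 18): 01000001010100
Gen 5 (rule 161): 00011100101001
Gen 6 (rule 18): 00100011000110
Gen 7 (rule 161): 10001000010000
Gen 8 (rule 18): 01010100101000
Gen 9 (rule 161): 00101000010011
Gen 10 (rule 18): 01000100101100
Gen 11 (rule 161): 00010000010001
Gen 12 (rule 18): 00101000101010
Gen 13 (rule 161): 10010010010100
Gen 14 (rule 18): 01101101100010

Answer: 12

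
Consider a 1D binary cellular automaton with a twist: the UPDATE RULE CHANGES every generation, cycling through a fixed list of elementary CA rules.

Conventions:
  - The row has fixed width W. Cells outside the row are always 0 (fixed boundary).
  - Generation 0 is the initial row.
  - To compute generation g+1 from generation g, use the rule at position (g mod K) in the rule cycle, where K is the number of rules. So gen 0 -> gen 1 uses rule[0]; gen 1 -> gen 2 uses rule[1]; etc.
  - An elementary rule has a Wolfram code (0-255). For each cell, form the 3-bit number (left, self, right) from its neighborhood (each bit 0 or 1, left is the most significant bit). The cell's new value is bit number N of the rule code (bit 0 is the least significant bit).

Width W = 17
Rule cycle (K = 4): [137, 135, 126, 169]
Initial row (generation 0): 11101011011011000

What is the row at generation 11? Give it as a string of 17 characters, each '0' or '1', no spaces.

Gen 0: 11101011011011000
Gen 1 (rule 137): 11000010010010011
Gen 2 (rule 135): 00011110110110100
Gen 3 (rule 126): 00110011111111110
Gen 4 (rule 169): 10100011111111100
Gen 5 (rule 137): 00001011111111001
Gen 6 (rule 135): 11111001111110011
Gen 7 (rule 126): 10001111000011111
Gen 8 (rule 169): 00101110011011110
Gen 9 (rule 137): 10001100010011100
Gen 10 (rule 135): 10110001110101001
Gen 11 (rule 126): 11111011011111111

Answer: 11111011011111111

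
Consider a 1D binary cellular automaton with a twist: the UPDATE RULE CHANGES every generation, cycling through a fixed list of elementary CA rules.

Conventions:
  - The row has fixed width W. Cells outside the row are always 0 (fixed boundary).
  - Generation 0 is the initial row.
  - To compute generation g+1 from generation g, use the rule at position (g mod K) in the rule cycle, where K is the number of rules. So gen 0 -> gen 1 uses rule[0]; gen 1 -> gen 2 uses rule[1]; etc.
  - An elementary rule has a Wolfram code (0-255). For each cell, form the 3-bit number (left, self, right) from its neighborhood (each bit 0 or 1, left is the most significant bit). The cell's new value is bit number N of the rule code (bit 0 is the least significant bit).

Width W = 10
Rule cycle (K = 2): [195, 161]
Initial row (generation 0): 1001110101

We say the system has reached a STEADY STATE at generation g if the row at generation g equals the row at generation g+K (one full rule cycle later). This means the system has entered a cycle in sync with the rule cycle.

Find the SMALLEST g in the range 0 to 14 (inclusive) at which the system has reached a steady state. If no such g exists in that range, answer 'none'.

Answer: none

Derivation:
Gen 0: 1001110101
Gen 1 (rule 195): 0010110000
Gen 2 (rule 161): 1001000111
Gen 3 (rule 195): 0010011011
Gen 4 (rule 161): 1000000100
Gen 5 (rule 195): 0011111001
Gen 6 (rule 161): 1001110000
Gen 7 (rule 195): 0010110111
Gen 8 (rule 161): 1001001010
Gen 9 (rule 195): 0010010000
Gen 10 (rule 161): 1000000111
Gen 11 (rule 195): 0011111011
Gen 12 (rule 161): 1001110100
Gen 13 (rule 195): 0010110001
Gen 14 (rule 161): 1001000100
Gen 15 (rule 195): 0010011001
Gen 16 (rule 161): 1000000000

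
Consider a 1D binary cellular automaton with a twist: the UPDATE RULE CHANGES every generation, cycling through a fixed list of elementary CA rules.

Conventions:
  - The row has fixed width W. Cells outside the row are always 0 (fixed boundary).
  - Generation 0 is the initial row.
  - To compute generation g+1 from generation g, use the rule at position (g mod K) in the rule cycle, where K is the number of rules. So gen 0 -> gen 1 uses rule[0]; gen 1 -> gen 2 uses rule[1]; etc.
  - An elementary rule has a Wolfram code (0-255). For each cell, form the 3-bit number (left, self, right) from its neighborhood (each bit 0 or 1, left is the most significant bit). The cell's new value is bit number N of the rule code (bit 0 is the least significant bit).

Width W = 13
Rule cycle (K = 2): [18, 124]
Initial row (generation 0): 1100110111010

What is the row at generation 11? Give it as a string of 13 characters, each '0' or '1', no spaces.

Answer: 0000000000100

Derivation:
Gen 0: 1100110111010
Gen 1 (rule 18): 0011000000001
Gen 2 (rule 124): 0011100000001
Gen 3 (rule 18): 0100010000010
Gen 4 (rule 124): 0110011000011
Gen 5 (rule 18): 1001100100100
Gen 6 (rule 124): 1101110110110
Gen 7 (rule 18): 0000000000001
Gen 8 (rule 124): 0000000000001
Gen 9 (rule 18): 0000000000010
Gen 10 (rule 124): 0000000000011
Gen 11 (rule 18): 0000000000100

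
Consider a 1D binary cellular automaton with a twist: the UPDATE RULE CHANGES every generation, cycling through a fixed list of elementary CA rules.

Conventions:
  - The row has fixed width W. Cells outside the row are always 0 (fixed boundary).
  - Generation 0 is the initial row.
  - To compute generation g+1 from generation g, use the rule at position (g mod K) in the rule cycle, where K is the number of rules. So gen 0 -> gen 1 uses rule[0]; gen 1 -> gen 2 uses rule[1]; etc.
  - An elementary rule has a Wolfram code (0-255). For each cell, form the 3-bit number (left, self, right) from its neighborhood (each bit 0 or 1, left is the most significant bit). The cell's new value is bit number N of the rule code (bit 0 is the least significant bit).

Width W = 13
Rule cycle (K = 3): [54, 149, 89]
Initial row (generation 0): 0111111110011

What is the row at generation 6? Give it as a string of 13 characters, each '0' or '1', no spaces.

Gen 0: 0111111110011
Gen 1 (rule 54): 1000000001100
Gen 2 (rule 149): 1111111100011
Gen 3 (rule 89): 1000000111011
Gen 4 (rule 54): 1100001000100
Gen 5 (rule 149): 0011101110111
Gen 6 (rule 89): 1010101010101

Answer: 1010101010101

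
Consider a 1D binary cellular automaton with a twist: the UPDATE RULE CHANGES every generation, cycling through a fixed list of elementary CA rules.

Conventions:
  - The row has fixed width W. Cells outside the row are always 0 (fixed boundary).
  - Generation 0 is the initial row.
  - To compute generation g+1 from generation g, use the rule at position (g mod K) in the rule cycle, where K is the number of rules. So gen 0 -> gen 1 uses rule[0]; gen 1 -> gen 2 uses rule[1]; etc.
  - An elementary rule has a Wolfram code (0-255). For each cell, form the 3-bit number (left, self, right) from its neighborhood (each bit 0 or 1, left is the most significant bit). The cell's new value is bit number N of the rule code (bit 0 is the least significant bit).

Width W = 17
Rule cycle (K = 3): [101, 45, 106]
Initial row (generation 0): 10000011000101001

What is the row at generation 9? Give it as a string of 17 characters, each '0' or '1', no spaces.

Gen 0: 10000011000101001
Gen 1 (rule 101): 10111001010111001
Gen 2 (rule 45): 11100001111100001
Gen 3 (rule 106): 10100011000100010
Gen 4 (rule 101): 11101001010101010
Gen 5 (rule 45): 10011001111111110
Gen 6 (rule 106): 00111011000000010
Gen 7 (rule 101): 10001101011111010
Gen 8 (rule 45): 10101011110000110
Gen 9 (rule 106): 01010110010001110

Answer: 01010110010001110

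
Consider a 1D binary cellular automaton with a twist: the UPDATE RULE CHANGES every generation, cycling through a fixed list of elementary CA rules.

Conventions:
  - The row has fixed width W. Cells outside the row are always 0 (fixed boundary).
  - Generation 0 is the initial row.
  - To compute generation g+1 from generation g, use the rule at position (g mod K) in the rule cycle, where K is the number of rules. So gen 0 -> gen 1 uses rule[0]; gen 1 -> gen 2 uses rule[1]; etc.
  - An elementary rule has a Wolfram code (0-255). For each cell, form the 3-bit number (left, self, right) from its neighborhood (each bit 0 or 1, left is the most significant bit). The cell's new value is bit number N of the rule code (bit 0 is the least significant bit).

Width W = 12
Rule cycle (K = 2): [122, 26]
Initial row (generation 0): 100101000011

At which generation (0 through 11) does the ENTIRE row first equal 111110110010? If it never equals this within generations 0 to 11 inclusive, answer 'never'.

Gen 0: 100101000011
Gen 1 (rule 122): 011010100111
Gen 2 (rule 26): 110000011100
Gen 3 (rule 122): 111000110110
Gen 4 (rule 26): 100101100101
Gen 5 (rule 122): 011011111010
Gen 6 (rule 26): 110010000001
Gen 7 (rule 122): 111101000010
Gen 8 (rule 26): 100000100101
Gen 9 (rule 122): 010001011010
Gen 10 (rule 26): 101010010001
Gen 11 (rule 122): 010101101010

Answer: never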